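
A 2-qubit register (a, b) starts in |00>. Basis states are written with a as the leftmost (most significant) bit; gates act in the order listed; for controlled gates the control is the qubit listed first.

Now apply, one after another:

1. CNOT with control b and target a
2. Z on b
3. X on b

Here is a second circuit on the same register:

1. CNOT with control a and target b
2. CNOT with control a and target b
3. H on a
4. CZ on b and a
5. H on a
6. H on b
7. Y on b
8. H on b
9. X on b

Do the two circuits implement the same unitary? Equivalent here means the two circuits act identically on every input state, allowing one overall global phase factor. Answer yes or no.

No — the two circuits implement different unitaries, even allowing a global phase.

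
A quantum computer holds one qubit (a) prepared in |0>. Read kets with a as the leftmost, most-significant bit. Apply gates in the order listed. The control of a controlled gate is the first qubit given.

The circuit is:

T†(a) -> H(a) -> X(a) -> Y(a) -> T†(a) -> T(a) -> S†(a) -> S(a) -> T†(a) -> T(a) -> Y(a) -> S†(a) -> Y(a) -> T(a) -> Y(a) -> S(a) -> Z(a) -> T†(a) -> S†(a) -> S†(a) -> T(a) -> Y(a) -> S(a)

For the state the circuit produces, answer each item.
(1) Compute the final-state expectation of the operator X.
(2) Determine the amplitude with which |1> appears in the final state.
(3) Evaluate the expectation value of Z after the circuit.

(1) The expectation value of X is sqrt(2)/2. Key observation: the block from step 4 through step 11 cancels to the identity and can be dropped.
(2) |1> carries amplitude -sqrt(2)*exp(I*pi/4)/2 in the final state.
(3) The expectation value of Z is 0.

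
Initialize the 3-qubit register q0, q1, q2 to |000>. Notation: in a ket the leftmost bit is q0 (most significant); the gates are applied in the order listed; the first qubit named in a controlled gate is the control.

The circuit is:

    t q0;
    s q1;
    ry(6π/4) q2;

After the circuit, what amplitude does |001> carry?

The amplitude on |001> is sqrt(2)/2.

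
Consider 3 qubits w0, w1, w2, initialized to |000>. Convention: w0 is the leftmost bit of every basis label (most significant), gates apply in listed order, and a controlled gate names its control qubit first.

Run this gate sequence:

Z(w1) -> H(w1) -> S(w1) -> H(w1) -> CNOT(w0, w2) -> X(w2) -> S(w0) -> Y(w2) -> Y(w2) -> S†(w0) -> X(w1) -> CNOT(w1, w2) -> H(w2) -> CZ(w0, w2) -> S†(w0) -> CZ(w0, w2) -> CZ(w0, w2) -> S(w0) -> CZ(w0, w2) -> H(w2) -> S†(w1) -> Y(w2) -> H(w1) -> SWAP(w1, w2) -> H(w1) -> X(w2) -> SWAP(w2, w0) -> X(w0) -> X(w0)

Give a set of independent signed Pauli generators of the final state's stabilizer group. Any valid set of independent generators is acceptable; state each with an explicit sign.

One valid set of independent stabilizer generators is +XXI, +ZZI, +IIZ (any independent generating set of the same group is equally correct).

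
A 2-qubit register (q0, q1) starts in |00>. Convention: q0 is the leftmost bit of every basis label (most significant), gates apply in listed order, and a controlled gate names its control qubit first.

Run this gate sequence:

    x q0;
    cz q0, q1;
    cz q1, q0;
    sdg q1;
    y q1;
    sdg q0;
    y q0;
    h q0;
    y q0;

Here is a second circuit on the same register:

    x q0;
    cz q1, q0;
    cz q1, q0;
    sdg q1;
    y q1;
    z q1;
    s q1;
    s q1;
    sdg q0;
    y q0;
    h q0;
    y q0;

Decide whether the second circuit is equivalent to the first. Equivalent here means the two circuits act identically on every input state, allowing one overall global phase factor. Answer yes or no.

Yes — the two circuits implement the same unitary up to a global phase.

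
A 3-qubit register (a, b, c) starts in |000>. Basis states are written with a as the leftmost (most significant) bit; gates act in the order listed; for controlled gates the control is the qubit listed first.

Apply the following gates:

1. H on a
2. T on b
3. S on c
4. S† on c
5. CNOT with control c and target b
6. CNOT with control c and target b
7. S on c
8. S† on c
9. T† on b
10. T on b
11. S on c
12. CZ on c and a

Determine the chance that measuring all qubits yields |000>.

The probability of measuring |000> is 1/2. Key observation: steps 2-9 multiply out to the identity, so the circuit reduces to the remaining gates.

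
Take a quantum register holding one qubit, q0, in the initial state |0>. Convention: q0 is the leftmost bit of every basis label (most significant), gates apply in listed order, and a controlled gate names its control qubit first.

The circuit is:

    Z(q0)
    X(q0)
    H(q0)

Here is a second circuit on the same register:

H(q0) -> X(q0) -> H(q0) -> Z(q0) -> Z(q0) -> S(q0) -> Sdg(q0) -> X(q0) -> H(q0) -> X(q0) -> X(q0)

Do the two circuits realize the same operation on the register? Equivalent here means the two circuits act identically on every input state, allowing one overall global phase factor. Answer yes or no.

Yes: on every input state the two circuits agree up to one overall phase factor.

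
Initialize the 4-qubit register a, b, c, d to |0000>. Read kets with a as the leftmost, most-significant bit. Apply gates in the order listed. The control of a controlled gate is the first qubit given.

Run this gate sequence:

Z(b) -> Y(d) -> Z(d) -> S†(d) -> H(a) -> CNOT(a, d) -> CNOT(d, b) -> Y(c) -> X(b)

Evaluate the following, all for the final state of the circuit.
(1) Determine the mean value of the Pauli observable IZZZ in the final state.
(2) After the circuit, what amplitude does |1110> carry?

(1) In the final state, IZZZ has expectation 1.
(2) The final state's coefficient on |1110> equals -sqrt(2)*I/2.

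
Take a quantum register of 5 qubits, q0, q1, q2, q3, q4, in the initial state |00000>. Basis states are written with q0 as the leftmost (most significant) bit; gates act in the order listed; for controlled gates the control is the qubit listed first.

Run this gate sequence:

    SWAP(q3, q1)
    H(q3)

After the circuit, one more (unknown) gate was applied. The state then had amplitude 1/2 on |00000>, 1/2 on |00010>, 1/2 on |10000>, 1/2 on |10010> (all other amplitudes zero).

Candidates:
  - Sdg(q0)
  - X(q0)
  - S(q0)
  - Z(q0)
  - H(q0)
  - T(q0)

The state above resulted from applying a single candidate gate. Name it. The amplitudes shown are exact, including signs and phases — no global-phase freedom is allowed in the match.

It was H(q0) that produced the state shown.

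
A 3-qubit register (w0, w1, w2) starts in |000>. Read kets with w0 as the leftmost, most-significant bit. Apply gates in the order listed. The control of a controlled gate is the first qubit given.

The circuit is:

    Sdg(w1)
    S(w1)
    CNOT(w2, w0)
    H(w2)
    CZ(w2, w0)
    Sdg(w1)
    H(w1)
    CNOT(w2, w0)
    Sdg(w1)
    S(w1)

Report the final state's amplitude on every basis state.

After the circuit, the state carries amplitude 1/2 on |000>, 0 on |001>, 1/2 on |010>, 0 on |011>, 0 on |100>, 1/2 on |101>, 0 on |110>, 1/2 on |111>.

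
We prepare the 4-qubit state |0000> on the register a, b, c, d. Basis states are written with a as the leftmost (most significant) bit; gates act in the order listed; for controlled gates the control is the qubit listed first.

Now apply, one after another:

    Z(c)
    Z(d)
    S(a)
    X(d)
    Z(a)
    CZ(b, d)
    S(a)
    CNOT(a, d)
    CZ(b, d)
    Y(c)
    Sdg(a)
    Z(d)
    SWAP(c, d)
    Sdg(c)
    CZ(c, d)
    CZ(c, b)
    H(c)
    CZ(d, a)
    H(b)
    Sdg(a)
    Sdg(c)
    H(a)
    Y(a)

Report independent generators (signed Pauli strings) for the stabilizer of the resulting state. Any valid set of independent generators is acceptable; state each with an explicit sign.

The stabilizer group can be generated by -XIII, +IXII, +IIYI, -IIIZ, among other valid generating sets.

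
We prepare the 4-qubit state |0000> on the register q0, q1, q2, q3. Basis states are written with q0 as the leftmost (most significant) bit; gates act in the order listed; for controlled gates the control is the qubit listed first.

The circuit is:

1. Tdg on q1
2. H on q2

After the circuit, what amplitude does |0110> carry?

The final state's coefficient on |0110> equals 0.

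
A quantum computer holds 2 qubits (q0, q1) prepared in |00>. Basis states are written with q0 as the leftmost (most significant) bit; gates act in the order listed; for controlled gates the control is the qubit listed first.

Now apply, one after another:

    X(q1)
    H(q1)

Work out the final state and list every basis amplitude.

The resulting statevector has amplitude sqrt(2)/2 on |00>, -sqrt(2)/2 on |01>, 0 on |10>, 0 on |11>.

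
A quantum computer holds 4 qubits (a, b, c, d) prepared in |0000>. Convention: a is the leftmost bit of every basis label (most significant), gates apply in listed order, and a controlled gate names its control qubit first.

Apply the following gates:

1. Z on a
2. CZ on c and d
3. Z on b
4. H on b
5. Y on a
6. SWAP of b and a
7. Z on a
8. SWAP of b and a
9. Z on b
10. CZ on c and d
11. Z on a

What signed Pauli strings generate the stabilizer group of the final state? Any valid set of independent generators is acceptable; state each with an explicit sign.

The stabilizer group can be generated by +IXII, -ZIII, +IIZI, +IIIZ, among other valid generating sets.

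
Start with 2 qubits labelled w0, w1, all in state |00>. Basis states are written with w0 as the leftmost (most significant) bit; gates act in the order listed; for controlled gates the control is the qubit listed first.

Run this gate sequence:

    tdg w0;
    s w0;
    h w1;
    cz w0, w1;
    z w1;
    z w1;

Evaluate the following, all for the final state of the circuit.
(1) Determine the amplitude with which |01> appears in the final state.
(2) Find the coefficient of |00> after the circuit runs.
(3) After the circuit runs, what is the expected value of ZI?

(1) The final state's coefficient on |01> equals sqrt(2)/2.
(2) |00> carries amplitude sqrt(2)/2 in the final state.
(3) The expectation value of ZI is 1.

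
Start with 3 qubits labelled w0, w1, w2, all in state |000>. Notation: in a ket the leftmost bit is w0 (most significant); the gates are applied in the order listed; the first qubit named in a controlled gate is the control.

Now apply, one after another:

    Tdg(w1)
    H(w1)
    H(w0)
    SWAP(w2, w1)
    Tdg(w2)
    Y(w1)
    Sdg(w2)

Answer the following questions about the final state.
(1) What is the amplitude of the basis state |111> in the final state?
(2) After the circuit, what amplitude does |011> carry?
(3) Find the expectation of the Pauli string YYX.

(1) |111> carries amplitude -exp(3*I*pi/4)/2 in the final state.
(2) The amplitude on |011> is -exp(3*I*pi/4)/2.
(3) In the final state, YYX has expectation 0.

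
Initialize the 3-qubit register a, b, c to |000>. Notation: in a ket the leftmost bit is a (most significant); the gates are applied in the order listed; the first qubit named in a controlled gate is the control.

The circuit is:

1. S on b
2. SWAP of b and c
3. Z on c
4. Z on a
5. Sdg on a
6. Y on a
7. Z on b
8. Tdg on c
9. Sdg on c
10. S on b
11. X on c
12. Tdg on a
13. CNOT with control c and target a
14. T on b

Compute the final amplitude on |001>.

The final state's coefficient on |001> equals exp(I*pi/4).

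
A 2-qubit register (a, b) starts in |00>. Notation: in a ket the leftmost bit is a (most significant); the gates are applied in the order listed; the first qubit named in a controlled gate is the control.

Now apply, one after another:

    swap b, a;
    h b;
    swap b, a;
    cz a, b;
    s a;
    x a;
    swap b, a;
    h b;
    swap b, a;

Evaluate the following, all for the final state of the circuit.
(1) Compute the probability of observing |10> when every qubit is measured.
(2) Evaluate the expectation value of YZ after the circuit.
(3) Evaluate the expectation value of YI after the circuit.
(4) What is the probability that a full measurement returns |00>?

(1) Outcome |10> occurs with probability 1/2.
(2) The expectation value of YZ is 1.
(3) In the final state, YI has expectation 1.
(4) The probability of measuring |00> is 1/2.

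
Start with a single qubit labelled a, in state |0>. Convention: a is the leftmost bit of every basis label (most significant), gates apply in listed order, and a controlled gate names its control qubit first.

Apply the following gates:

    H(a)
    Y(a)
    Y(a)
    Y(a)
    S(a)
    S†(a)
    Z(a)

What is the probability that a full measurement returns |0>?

A full measurement returns |0> with probability 1/2. Key observation: gates 5-6 undo each other exactly, leaving only the rest of the circuit to track.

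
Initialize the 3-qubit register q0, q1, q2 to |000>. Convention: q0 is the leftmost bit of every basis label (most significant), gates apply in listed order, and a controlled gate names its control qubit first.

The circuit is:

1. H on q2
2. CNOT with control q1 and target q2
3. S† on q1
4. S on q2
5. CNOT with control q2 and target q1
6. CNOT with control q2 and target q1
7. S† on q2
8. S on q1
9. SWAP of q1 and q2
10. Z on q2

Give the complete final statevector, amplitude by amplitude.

The resulting statevector has amplitude sqrt(2)/2 on |000>, sqrt(2)/2 on |010>, and 0 on every other basis state. Key observation: steps 3-8 multiply out to the identity, so the circuit reduces to the remaining gates.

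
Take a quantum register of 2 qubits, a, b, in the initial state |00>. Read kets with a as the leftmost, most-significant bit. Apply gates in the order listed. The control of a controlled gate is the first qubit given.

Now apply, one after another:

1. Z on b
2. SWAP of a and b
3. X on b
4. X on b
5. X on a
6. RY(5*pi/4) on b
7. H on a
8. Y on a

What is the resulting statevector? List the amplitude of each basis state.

The final amplitudes are -I*sqrt(4 - 2*sqrt(2))/4 on |00>, I*sqrt(2*sqrt(2) + 4)/4 on |01>, -I*sqrt(4 - 2*sqrt(2))/4 on |10>, I*sqrt(2*sqrt(2) + 4)/4 on |11>.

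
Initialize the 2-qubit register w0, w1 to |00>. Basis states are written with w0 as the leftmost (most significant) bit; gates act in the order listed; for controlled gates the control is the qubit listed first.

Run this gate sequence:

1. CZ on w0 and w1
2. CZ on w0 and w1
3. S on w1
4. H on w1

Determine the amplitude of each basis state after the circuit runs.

The resulting statevector has amplitude sqrt(2)/2 on |00>, sqrt(2)/2 on |01>, 0 on |10>, 0 on |11>. Key observation: steps 1-2 multiply out to the identity, so the circuit reduces to the remaining gates.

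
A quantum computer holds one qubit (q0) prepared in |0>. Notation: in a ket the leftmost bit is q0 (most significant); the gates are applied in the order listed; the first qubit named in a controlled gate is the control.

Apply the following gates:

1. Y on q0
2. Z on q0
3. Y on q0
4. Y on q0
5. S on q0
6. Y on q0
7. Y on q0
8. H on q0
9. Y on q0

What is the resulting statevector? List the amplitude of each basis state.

After the circuit, the state carries amplitude sqrt(2)*I/2 on |0>, sqrt(2)*I/2 on |1>.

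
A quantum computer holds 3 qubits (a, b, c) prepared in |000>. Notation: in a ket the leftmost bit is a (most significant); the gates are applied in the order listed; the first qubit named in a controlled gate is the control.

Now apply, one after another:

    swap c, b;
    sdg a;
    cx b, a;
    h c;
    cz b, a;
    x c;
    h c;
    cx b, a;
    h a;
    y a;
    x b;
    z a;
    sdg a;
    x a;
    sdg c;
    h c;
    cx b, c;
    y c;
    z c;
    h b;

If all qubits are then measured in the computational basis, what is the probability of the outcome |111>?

Outcome |111> occurs with probability 1/8.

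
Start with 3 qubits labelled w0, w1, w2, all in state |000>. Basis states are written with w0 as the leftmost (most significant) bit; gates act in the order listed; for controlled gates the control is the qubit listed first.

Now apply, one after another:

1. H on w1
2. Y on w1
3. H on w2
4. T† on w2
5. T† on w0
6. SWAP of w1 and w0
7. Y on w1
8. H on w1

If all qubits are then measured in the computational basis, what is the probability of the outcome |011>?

Outcome |011> occurs with probability 1/8.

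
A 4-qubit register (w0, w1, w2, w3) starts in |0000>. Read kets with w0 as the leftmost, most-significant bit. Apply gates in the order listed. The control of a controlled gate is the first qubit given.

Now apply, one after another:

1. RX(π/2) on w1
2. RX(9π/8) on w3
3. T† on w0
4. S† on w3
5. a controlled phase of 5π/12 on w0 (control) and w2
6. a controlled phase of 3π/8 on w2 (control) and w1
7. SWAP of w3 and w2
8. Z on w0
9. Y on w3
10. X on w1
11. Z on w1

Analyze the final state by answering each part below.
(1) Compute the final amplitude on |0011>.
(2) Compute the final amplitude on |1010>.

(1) |0011> carries amplitude -sqrt(2)*cos(pi/16)/2 in the final state.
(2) The amplitude on |1010> is 0.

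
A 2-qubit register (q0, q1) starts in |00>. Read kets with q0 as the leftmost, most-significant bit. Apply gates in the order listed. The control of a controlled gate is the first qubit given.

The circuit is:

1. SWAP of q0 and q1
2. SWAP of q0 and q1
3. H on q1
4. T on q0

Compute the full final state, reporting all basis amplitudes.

The resulting statevector has amplitude sqrt(2)/2 on |00>, sqrt(2)/2 on |01>, 0 on |10>, 0 on |11>. Key observation: steps 1-2 multiply out to the identity, so the circuit reduces to the remaining gates.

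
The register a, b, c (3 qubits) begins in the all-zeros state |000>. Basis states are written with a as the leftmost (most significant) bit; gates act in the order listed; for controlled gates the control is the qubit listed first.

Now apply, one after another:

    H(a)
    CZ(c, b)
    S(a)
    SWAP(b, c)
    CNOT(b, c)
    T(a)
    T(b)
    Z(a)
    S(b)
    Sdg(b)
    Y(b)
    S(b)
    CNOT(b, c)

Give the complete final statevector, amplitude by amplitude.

The final amplitudes are -sqrt(2)/2 on |011>, sqrt(2)*exp(3*I*pi/4)/2 on |111>, and 0 on every other basis state.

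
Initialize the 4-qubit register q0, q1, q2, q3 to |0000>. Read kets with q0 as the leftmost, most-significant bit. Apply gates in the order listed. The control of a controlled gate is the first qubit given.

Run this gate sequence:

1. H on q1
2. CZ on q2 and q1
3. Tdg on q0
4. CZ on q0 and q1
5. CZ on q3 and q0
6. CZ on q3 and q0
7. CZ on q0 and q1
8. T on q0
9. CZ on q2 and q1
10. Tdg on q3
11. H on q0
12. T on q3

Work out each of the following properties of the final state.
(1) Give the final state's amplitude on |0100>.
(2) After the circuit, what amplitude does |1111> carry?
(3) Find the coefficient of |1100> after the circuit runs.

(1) |0100> carries amplitude 1/2 in the final state. Key observation: the block from step 2 through step 9 cancels to the identity and can be dropped.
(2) The final state's coefficient on |1111> equals 0.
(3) |1100> carries amplitude 1/2 in the final state.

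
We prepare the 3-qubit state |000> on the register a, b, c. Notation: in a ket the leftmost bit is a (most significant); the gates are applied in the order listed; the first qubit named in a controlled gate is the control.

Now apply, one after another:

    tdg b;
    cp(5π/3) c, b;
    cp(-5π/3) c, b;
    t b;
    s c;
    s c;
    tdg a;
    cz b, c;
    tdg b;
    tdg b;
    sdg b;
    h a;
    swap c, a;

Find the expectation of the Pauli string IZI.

In the final state, IZI has expectation 1. Key observation: gates 1-4 undo each other exactly, leaving only the rest of the circuit to track.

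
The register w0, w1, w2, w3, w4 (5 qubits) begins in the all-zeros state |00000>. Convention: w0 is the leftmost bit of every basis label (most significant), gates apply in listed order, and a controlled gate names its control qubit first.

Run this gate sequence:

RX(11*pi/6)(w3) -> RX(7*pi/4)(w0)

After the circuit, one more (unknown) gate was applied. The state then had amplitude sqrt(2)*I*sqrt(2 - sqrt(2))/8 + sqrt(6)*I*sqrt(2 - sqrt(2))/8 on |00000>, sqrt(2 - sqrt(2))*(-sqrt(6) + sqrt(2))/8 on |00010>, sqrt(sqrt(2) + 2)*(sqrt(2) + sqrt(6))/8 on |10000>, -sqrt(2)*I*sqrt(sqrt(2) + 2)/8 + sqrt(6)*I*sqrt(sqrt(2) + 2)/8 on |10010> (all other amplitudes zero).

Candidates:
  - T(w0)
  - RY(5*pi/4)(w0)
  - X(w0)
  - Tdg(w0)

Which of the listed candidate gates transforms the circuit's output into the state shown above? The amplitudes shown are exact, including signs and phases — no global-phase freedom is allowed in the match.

It was X(w0) that produced the state shown.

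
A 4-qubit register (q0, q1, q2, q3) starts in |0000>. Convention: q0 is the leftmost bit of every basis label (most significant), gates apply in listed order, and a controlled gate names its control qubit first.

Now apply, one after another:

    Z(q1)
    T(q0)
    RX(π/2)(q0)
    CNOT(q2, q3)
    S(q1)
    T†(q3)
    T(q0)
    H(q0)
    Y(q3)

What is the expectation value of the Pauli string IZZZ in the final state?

In the final state, IZZZ has expectation -1.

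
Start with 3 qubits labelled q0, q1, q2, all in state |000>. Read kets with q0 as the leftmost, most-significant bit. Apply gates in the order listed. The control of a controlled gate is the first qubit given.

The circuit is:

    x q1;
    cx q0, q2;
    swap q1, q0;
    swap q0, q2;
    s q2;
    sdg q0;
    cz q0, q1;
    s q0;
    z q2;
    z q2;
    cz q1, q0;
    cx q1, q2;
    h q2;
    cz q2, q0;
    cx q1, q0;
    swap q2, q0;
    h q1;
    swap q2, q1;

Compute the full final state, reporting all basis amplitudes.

The final amplitudes are I/2 on |000>, I/2 on |001>, 0 on |010>, 0 on |011>, -I/2 on |100>, -I/2 on |101>, 0 on |110>, 0 on |111>.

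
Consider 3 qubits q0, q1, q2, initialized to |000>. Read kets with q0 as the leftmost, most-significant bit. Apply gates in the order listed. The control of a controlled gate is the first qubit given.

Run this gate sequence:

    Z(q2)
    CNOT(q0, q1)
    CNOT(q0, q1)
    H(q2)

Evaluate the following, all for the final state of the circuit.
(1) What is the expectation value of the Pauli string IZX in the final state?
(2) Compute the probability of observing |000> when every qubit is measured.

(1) The observable IZX averages to 1. Key observation: gates 2-3 undo each other exactly, leaving only the rest of the circuit to track.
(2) A full measurement returns |000> with probability 1/2.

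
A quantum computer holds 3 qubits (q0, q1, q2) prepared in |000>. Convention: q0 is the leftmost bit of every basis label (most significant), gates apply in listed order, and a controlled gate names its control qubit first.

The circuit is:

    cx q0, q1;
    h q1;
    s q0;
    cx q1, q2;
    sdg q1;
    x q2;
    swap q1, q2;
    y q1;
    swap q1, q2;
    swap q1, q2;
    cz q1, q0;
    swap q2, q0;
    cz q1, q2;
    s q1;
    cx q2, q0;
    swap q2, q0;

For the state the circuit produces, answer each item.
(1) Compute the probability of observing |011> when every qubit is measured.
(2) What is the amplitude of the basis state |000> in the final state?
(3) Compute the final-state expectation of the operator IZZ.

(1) Outcome |011> occurs with probability 1/2. Key observation: steps 9-10 multiply out to the identity, so the circuit reduces to the remaining gates.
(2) The amplitude on |000> is -sqrt(2)*I/2.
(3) The observable IZZ averages to 1.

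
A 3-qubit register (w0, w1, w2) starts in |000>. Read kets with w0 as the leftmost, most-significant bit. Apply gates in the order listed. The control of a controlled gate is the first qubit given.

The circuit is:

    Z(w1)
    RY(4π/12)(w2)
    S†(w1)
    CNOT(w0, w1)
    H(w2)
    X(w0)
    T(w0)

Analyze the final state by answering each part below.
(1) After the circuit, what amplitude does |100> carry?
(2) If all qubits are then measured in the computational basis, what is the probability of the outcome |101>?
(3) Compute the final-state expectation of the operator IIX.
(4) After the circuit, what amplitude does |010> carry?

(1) The amplitude on |100> is (sqrt(2) + sqrt(6))*exp(I*pi/4)/4.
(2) The probability of measuring |101> is 1/2 - sqrt(3)/4.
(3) In the final state, IIX has expectation 1/2.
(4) |010> carries amplitude 0 in the final state.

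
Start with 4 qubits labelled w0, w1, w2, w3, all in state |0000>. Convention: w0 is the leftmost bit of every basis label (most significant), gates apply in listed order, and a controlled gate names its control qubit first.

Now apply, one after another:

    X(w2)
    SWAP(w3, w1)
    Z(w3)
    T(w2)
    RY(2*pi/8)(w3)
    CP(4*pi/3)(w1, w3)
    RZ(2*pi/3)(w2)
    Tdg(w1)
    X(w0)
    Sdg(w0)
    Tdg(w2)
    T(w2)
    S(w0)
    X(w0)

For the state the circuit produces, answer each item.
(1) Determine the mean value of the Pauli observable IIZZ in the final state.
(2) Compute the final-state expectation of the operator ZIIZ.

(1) The expectation value of IIZZ is -sqrt(2)/2. Key observation: steps 9-14 multiply out to the identity, so the circuit reduces to the remaining gates.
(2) The expectation value of ZIIZ is sqrt(2)/2.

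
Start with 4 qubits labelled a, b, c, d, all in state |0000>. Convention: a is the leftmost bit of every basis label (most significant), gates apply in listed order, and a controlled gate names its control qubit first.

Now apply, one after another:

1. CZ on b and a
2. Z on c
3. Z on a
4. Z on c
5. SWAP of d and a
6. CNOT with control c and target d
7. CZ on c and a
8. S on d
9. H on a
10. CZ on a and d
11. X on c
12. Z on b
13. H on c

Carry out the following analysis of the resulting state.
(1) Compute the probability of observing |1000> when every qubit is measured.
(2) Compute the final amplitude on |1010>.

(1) The probability of measuring |1000> is 1/4.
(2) The amplitude on |1010> is -1/2.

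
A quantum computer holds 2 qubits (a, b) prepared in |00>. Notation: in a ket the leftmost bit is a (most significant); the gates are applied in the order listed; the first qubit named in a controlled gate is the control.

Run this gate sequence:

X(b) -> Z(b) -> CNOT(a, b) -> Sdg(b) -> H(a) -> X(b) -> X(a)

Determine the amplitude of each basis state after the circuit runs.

The resulting statevector has amplitude sqrt(2)*I/2 on |00>, 0 on |01>, sqrt(2)*I/2 on |10>, 0 on |11>.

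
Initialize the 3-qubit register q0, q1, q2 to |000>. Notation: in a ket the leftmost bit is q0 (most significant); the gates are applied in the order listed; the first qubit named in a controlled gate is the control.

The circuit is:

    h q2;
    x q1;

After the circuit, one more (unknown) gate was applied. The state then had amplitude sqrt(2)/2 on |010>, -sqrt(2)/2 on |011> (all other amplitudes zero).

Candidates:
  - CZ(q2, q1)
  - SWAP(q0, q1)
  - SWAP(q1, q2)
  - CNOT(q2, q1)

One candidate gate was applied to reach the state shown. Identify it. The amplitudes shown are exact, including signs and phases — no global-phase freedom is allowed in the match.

It was CZ(q2, q1) that produced the state shown.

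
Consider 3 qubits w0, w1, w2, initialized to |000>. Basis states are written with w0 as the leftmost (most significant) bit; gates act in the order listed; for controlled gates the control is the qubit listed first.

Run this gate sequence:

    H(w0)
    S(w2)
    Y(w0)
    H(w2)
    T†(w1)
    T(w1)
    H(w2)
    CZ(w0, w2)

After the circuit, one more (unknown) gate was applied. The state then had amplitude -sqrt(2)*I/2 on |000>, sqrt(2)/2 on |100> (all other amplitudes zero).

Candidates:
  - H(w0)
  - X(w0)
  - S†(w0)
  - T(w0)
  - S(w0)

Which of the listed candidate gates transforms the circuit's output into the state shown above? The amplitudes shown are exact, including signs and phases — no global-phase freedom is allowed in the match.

It was S†(w0) that produced the state shown. Key observation: steps 4-7 multiply out to the identity, so the circuit reduces to the remaining gates.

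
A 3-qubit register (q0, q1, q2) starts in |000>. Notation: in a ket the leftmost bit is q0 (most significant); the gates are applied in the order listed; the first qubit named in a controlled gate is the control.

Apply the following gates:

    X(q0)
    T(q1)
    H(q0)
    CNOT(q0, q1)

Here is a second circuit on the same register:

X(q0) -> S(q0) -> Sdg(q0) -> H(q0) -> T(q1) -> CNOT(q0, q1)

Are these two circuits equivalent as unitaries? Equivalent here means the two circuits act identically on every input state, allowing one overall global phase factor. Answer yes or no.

Yes — the two circuits implement the same unitary up to a global phase.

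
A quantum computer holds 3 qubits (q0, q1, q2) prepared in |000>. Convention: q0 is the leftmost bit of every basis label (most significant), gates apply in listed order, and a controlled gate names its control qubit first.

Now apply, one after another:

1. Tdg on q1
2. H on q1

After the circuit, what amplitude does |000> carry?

|000> carries amplitude sqrt(2)/2 in the final state.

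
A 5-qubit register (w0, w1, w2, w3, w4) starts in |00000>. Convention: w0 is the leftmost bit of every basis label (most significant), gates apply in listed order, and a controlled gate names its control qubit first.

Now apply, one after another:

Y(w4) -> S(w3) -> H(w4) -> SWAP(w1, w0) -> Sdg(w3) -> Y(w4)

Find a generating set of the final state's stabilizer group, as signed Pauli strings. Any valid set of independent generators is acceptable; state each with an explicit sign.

One valid set of independent stabilizer generators is +IIIIX, +ZIIII, +IZIII, +IIZII, +IIIZI (any independent generating set of the same group is equally correct).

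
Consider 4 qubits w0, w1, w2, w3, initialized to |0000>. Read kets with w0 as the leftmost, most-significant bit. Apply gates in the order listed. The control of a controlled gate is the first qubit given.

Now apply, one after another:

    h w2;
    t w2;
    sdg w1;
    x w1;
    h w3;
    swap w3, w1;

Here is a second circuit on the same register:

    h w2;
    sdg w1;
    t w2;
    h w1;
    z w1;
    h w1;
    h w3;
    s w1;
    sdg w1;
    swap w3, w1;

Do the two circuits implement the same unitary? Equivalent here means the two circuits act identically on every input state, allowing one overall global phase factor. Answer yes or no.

Yes — the two circuits implement the same unitary up to a global phase.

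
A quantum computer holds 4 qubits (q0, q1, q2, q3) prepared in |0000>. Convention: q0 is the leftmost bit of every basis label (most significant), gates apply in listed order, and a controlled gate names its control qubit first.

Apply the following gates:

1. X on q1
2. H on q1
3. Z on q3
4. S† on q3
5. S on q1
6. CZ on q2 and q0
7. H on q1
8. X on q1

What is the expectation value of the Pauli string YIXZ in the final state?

In the final state, YIXZ has expectation 0.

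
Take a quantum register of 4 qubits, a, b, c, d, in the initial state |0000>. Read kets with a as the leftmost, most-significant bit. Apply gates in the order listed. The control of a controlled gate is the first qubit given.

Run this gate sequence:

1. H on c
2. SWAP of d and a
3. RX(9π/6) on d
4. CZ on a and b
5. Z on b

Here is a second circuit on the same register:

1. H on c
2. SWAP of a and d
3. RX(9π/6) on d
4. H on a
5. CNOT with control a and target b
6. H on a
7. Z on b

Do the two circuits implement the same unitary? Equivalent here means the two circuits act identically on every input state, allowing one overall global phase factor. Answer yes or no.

No: there is an input state on which the two circuits produce genuinely different outputs (not merely differing by a phase).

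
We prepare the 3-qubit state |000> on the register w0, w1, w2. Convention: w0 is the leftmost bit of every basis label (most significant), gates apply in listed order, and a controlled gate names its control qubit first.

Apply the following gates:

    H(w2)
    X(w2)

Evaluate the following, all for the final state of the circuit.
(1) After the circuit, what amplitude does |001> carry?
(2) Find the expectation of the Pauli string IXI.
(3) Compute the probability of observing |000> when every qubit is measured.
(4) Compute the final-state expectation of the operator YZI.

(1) The final state's coefficient on |001> equals sqrt(2)/2.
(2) In the final state, IXI has expectation 0.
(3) The probability of measuring |000> is 1/2.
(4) The observable YZI averages to 0.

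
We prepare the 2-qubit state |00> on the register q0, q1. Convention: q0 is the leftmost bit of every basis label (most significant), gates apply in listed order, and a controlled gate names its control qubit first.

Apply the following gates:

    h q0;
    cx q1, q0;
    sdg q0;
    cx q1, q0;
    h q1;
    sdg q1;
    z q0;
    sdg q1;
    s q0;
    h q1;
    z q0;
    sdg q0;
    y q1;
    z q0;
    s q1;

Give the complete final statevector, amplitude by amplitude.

The resulting statevector has amplitude -sqrt(2)*I/2 on |00>, 0 on |01>, sqrt(2)/2 on |10>, 0 on |11>.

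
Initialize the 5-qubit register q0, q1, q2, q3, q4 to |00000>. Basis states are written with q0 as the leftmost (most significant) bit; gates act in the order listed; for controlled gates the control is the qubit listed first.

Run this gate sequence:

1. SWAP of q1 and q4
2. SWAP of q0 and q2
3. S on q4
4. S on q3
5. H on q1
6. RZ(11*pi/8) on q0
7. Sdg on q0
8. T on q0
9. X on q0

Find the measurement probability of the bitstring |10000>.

A full measurement returns |10000> with probability 1/2.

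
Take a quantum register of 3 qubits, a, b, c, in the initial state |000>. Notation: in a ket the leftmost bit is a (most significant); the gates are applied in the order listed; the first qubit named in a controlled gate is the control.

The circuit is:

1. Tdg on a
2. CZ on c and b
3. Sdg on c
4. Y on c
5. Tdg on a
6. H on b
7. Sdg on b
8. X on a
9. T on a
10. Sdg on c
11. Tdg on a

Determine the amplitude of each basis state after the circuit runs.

After the circuit, the state carries amplitude sqrt(2)/2 on |101>, -sqrt(2)*I/2 on |111>, and 0 on every other basis state.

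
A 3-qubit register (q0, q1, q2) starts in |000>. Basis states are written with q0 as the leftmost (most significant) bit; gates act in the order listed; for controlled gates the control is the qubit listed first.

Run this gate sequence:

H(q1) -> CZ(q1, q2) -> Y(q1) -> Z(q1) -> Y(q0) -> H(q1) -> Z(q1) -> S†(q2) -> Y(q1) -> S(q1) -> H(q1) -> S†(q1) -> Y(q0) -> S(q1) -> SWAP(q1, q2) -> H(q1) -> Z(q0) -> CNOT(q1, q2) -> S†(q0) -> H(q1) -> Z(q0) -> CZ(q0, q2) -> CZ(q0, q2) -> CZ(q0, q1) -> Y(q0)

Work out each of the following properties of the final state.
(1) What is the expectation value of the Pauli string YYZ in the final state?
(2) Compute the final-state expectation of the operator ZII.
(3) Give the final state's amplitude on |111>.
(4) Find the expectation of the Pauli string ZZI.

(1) The expectation value of YYZ is 0. Key observation: steps 22-23 multiply out to the identity, so the circuit reduces to the remaining gates.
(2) In the final state, ZII has expectation -1.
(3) |111> carries amplitude sqrt(2)/2 in the final state.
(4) In the final state, ZZI has expectation 1.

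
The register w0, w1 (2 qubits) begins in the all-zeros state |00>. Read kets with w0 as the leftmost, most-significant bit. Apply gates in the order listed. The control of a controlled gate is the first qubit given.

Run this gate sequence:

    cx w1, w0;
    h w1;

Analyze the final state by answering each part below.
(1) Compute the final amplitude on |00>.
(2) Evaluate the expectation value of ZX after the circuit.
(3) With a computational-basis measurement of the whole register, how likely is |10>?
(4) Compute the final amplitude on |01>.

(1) The amplitude on |00> is sqrt(2)/2.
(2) The expectation value of ZX is 1.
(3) The probability of measuring |10> is 0.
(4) The final state's coefficient on |01> equals sqrt(2)/2.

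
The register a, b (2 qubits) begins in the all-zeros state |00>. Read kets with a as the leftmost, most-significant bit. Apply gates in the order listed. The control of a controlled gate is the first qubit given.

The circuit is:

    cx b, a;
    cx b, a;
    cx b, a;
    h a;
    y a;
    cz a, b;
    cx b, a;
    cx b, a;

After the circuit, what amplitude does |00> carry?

The amplitude on |00> is -sqrt(2)*I/2.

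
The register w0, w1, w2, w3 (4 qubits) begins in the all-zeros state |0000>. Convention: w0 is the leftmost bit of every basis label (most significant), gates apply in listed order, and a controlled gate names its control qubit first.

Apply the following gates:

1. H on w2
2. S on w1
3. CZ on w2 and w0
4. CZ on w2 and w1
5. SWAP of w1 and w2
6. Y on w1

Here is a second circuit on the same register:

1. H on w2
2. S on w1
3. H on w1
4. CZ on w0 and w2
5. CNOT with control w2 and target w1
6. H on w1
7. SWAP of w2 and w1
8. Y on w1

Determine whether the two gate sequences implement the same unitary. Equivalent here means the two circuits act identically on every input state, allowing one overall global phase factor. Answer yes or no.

Yes, they are equivalent — the unitaries differ by at most a global phase.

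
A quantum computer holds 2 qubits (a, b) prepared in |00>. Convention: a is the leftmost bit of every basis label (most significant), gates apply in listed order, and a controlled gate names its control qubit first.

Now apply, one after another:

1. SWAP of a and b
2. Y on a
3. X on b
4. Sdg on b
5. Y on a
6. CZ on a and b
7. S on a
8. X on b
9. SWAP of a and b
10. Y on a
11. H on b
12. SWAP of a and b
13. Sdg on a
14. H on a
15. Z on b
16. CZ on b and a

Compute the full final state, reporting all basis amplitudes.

The final amplitudes are 0 on |00>, -1/2 + I/2 on |01>, 0 on |10>, 1/2 + I/2 on |11>.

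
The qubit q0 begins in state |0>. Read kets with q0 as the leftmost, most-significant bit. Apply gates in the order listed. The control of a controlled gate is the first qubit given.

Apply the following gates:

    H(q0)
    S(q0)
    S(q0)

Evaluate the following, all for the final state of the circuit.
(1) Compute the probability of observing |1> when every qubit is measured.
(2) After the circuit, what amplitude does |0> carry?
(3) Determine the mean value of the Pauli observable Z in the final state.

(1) Outcome |1> occurs with probability 1/2.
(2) The amplitude on |0> is sqrt(2)/2.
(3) The observable Z averages to 0.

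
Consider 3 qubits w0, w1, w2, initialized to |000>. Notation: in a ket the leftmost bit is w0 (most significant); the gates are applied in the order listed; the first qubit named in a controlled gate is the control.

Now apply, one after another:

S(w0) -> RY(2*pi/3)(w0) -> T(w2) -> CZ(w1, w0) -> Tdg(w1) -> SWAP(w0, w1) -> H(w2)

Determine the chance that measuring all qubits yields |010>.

Outcome |010> occurs with probability 3/8.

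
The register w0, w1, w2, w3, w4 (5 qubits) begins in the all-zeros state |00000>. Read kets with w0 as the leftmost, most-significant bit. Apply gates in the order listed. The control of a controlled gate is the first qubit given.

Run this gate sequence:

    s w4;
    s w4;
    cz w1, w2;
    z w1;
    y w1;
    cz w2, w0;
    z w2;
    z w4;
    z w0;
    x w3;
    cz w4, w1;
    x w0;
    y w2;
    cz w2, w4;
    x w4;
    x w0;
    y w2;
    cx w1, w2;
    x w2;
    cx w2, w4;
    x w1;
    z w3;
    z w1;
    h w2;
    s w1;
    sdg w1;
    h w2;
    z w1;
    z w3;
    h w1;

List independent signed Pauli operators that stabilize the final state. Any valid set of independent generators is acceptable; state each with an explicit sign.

One valid set of independent stabilizer generators is +IXIII, +ZIIII, +IIZII, -IIIZI, -IIIIZ (any independent generating set of the same group is equally correct). Key observation: the block from step 22 through step 29 cancels to the identity and can be dropped.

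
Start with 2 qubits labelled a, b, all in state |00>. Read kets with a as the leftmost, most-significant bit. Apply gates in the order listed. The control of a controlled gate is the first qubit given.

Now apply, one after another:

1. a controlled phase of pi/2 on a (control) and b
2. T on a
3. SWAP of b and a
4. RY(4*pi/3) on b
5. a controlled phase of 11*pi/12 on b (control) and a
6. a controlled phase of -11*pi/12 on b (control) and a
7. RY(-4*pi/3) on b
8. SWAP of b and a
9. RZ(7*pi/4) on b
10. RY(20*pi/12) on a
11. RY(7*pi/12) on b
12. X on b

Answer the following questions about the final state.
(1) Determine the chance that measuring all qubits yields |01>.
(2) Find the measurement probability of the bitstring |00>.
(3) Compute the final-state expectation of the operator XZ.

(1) Outcome |01> occurs with probability -3*sqrt(6)/32 + 3*sqrt(2)/32 + 3/8.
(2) The probability of measuring |00> is -3*sqrt(2)/32 + 3*sqrt(6)/32 + 3/8.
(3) The observable XZ averages to -3*sqrt(2)/8 + sqrt(6)/8.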